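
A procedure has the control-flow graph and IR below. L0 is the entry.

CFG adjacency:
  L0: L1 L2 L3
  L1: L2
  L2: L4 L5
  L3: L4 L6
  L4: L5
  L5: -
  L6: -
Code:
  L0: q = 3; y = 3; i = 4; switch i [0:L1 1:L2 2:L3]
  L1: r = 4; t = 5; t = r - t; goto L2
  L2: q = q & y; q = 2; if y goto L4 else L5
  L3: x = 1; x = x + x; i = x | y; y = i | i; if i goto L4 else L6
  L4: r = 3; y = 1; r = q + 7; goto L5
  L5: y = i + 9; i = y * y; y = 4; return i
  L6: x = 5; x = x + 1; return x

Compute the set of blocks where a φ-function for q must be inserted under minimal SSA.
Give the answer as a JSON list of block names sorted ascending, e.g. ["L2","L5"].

Answer: ["L4", "L5"]

Derivation:
idom tree: L1←L0 L2←L0 L3←L0 L4←L0 L5←L0 L6←L3
Dom∩ at merges:
  L2: preds {L0,L1}: {L0} ∩ {L0,L1} = {L0}; idom=L0
  L4: preds {L2,L3}: {L0,L2} ∩ {L0,L3} = {L0}; idom=L0
  L5: preds {L2,L4}: {L0,L2} ∩ {L0,L4} = {L0}; idom=L0

DF walk-up:
  join L2 pred L0: · stop@L0
  join L2 pred L1: L1 stop@L0
  join L4 pred L2: L2 stop@L0
  join L4 pred L3: L3 stop@L0
  join L5 pred L2: L2 stop@L0
  join L5 pred L4: L4 stop@L0
  L0: DF=∅
  L1: DF={L2}
  L2: DF={L4,L5}
  L3: DF={L4}
  L4: DF={L5}
  L5: DF=∅
  L6: DF=∅

φ for q: defs {L0,L2}
  DF⁺ = {L4,L5}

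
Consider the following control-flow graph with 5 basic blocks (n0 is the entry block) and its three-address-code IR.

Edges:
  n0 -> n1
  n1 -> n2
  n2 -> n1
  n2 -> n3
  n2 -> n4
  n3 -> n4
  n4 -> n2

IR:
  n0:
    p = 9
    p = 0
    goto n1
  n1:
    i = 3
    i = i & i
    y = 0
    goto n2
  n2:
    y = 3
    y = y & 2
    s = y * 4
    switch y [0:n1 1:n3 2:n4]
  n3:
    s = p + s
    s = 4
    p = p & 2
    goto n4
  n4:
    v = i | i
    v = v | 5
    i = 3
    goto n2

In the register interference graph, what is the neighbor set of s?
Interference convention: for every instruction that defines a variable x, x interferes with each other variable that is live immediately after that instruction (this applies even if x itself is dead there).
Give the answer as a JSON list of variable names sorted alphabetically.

Per-block:
  n0: def={p} ue=∅
  n1: def={i,y} ue=∅
  n2: def={s,y} ue=∅
  n3: def={p,s} ue={p,s}
  n4: def={i,v} ue={i}

Backward fixpoint:
  n0 li=∅ lo={p}
  n1 li={p} lo={i,p}
  n2 li={i,p} lo={i,p,s}
  n3 li={i,p,s} lo={i,p}
  n4 li={i,p} lo={i,p}

Interfere edges:
  i — {p,s,y}
  p — {i,s,v,y}
  s — {i,p,y}
  v — {p}
  y — {i,p,s}

N(s) = ["i", "p", "y"]

Answer: ["i", "p", "y"]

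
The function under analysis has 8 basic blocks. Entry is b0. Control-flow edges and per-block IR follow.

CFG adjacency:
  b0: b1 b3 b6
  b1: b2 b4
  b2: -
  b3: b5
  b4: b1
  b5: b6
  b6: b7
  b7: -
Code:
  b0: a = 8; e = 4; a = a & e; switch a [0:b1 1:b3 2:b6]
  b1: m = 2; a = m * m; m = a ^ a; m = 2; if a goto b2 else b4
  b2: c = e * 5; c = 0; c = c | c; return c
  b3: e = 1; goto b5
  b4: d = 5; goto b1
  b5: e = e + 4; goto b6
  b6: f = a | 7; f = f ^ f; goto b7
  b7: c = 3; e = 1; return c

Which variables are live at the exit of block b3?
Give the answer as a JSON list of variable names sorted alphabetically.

Answer: ["a", "e"]

Derivation:
Block summaries:
  b0 def {a,e} use ∅
  b1 def {a,m} use ∅
  b2 def {c} use {e}
  b3 def {e} use ∅
  b4 def {d} use ∅
  b5 def {e} use {e}
  b6 def {f} use {a}
  b7 def {c,e} use ∅

Backward fixpoint:
  b0 li=∅ lo={a,e}
  b1 li={e} lo={e}
  b2 li={e} lo=∅
  b3 li={a} lo={a,e}
  b4 li={e} lo={e}
  b5 li={a,e} lo={a}
  b6 li={a} lo=∅
  b7 li=∅ lo=∅

live-out(b3) = ["a", "e"]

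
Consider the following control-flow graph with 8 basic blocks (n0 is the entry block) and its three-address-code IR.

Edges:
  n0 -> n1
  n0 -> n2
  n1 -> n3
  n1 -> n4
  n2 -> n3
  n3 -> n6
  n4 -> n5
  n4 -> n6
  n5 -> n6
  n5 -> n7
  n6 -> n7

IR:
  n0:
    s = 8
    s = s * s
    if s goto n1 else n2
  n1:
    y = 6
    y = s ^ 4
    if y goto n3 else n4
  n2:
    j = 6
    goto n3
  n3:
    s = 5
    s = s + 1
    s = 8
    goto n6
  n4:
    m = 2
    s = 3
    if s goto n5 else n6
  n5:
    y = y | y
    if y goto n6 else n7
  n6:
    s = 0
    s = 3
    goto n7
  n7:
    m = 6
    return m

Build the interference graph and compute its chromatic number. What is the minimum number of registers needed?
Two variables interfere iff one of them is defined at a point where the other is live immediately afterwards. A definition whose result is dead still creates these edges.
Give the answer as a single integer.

def/use:
  n0: def={s} ue=∅
  n1: def={y} ue={s}
  n2: def={j} ue=∅
  n3: def={s} ue=∅
  n4: def={m,s} ue=∅
  n5: def={y} ue={y}
  n6: def={s} ue=∅
  n7: def={m} ue=∅

Liveness:
  n0: in=∅ out={s}
  n1: in={s} out={y}
  n2: in=∅ out=∅
  n3: in=∅ out=∅
  n4: in={y} out={y}
  n5: in={y} out=∅
  n6: in=∅ out=∅
  n7: in=∅ out=∅

Conflict graph:
  j — ∅
  m — {y}
  s — {y}
  y — {m,s}

Colouring:
  clique {m,y} ⇒ need ≥ 2
  assign j→r0 m→r1 s→r1 y→r0 — no edge inside a register ⇒ χ ≤ 2
  χ = 2

Answer: 2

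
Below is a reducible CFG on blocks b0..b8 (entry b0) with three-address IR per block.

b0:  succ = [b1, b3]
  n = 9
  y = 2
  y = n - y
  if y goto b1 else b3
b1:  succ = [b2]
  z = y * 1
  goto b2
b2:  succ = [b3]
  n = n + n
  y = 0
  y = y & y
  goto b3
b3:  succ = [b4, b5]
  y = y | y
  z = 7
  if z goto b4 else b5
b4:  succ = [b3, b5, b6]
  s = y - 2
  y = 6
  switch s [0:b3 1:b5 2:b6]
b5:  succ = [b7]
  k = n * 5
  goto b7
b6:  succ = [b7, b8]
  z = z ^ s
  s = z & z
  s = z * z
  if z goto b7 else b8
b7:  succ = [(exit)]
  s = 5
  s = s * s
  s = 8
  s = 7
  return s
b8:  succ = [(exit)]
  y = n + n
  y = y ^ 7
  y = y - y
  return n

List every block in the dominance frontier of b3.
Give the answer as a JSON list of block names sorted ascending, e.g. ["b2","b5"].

Answer: ["b3"]

Derivation:
idom tree: b1←b0 b2←b1 b3←b0 b4←b3 b5←b3 b6←b4 b7←b3 b8←b6
Dom∩ at merges:
  b3: preds {b0,b2,b4}: {b0} ∩ {b0,b1,b2} ∩ {b0,b3,b4} = {b0}; idom=b0
  b5: preds {b3,b4}: {b0,b3} ∩ {b0,b3,b4} = {b0,b3}; idom=b3
  b7: preds {b5,b6}: {b0,b3,b5} ∩ {b0,b3,b4,b6} = {b0,b3}; idom=b3

Frontier:
  join b3 pred b0: · stop@b0
  join b3 pred b2: b2→b1 stop@b0
  join b3 pred b4: b4→b3 stop@b0
  join b5 pred b3: · stop@b3
  join b5 pred b4: b4 stop@b3
  join b7 pred b5: b5 stop@b3
  join b7 pred b6: b6→b4 stop@b3
  b0: DF=∅
  b1: DF={b3}
  b2: DF={b3}
  b3: DF={b3}
  b4: DF={b3,b5,b7}
  b5: DF={b7}
  b6: DF={b7}
  b7: DF=∅
  b8: DF=∅

DF(b3) = ["b3"]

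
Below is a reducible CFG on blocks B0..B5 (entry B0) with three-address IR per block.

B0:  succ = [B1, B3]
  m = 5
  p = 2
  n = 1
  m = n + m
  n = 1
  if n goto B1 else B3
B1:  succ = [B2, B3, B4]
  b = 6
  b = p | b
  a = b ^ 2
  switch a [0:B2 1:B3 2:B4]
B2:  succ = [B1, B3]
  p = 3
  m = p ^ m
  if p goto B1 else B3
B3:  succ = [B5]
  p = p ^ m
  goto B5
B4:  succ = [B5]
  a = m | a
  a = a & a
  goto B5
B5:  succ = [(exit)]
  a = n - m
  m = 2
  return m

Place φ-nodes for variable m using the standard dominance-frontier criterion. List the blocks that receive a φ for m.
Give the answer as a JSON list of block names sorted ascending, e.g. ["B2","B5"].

Answer: ["B1", "B3", "B5"]

Working:
idom tree: B1←B0 B2←B1 B3←B0 B4←B1 B5←B0
Dom∩ at merges:
  B1: preds {B0,B2}: {B0} ∩ {B0,B1,B2} = {B0}; idom=B0
  B3: preds {B0,B1,B2}: {B0} ∩ {B0,B1} ∩ {B0,B1,B2} = {B0}; idom=B0
  B5: preds {B3,B4}: {B0,B3} ∩ {B0,B1,B4} = {B0}; idom=B0

DF derivation:
  B1←B0: walk · to B0
  B1←B2: walk B2→B1 to B0
  B3←B0: walk · to B0
  B3←B1: walk B1 to B0
  B3←B2: walk B2→B1 to B0
  B5←B3: walk B3 to B0
  B5←B4: walk B4→B1 to B0
  B0 → ∅
  B1 → {B1,B3,B5}
  B2 → {B1,B3}
  B3 → {B5}
  B4 → {B5}
  B5 → ∅

φ for m: defs {B0,B2,B5}
  DF⁺ = {B1,B3,B5}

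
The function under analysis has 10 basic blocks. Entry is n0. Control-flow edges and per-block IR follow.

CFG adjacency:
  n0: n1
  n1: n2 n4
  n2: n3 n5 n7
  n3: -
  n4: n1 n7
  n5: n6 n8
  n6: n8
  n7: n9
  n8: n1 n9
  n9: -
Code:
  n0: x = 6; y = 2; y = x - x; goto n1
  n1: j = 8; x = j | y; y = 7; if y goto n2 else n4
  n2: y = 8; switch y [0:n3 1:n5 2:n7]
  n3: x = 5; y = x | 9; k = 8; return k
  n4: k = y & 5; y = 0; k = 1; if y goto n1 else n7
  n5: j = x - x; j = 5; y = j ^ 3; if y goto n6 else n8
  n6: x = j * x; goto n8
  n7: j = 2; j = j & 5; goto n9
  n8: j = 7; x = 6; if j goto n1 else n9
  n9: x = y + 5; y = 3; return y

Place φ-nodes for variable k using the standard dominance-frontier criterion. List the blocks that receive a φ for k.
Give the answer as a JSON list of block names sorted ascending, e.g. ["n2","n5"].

idom tree: n1←n0 n2←n1 n3←n2 n4←n1 n5←n2 n6←n5 n7←n1 n8←n5 n9←n1
Join-block Dom:
  n1: preds {n0,n4,n8}: {n0} ∩ {n0,n1,n4} ∩ {n0,n1,n2,n5,n8} = {n0}; idom=n0
  n7: preds {n2,n4}: {n0,n1,n2} ∩ {n0,n1,n4} = {n0,n1}; idom=n1
  n8: preds {n5,n6}: {n0,n1,n2,n5} ∩ {n0,n1,n2,n5,n6} = {n0,n1,n2,n5}; idom=n5
  n9: preds {n7,n8}: {n0,n1,n7} ∩ {n0,n1,n2,n5,n8} = {n0,n1}; idom=n1

DF walk-up:
  join n1 pred n0: · stop@n0
  join n1 pred n4: n4→n1 stop@n0
  join n1 pred n8: n8→n5→n2→n1 stop@n0
  join n7 pred n2: n2 stop@n1
  join n7 pred n4: n4 stop@n1
  join n8 pred n5: · stop@n5
  join n8 pred n6: n6 stop@n5
  join n9 pred n7: n7 stop@n1
  join n9 pred n8: n8→n5→n2 stop@n1
  n0: DF=∅
  n1: DF={n1}
  n2: DF={n1,n7,n9}
  n3: DF=∅
  n4: DF={n1,n7}
  n5: DF={n1,n9}
  n6: DF={n8}
  n7: DF={n9}
  n8: DF={n1,n9}
  n9: DF=∅

φ for k: defs {n3,n4}
  DF⁺ = {n1,n7,n9}

Answer: ["n1", "n7", "n9"]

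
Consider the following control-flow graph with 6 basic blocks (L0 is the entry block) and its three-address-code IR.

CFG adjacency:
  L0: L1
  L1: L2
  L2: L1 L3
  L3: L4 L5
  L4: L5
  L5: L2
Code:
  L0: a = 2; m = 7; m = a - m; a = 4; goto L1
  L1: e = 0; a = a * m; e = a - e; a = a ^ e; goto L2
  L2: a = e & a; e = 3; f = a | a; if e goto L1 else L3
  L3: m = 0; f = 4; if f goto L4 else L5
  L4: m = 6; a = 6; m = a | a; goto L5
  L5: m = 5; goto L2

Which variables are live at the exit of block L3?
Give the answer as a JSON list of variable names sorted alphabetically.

Answer: ["a", "e"]

Analysis:
Block summaries:
  L0: def={a,m} ue=∅
  L1: def={a,e} ue={a,m}
  L2: def={a,e,f} ue={a,e}
  L3: def={f,m} ue=∅
  L4: def={a,m} ue=∅
  L5: def={m} ue=∅

Liveness:
  L0: in=∅ out={a,m}
  L1: in={a,m} out={a,e,m}
  L2: in={a,e,m} out={a,e,m}
  L3: in={a,e} out={a,e}
  L4: in={e} out={a,e}
  L5: in={a,e} out={a,e,m}

live-out(L3) = ["a", "e"]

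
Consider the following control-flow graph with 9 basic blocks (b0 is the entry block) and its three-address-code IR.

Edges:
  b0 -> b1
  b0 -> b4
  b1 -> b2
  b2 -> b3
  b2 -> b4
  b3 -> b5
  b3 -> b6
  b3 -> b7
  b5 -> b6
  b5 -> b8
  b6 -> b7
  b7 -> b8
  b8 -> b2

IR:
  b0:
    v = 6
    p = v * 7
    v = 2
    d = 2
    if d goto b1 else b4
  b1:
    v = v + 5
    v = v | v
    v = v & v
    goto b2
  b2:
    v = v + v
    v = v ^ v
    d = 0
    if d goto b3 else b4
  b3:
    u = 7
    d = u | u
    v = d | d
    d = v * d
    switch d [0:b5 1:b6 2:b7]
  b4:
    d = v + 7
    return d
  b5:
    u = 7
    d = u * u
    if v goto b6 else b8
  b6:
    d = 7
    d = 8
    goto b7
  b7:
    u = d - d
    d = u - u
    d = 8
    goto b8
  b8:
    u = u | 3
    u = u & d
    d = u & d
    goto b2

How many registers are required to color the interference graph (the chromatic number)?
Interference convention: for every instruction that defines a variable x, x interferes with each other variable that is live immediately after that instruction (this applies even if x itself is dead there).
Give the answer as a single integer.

def/use:
  b0: {d,p,v} / ∅
  b1: {v} / {v}
  b2: {d,v} / {v}
  b3: {d,u,v} / ∅
  b4: {d} / {v}
  b5: {d,u} / {v}
  b6: {d} / ∅
  b7: {d,u} / {d}
  b8: {d,u} / {d,u}

Live sets:
  b0 li=∅ lo={v}
  b1 li={v} lo={v}
  b2 li={v} lo={v}
  b3 li=∅ lo={d,v}
  b4 li={v} lo=∅
  b5 li={v} lo={d,u,v}
  b6 li={v} lo={d,v}
  b7 li={d,v} lo={d,u,v}
  b8 li={d,u,v} lo={v}

Conflict graph:
  d: {u,v}
  p: ∅
  u: {d,v}
  v: {d,u}

Registers:
  {d,u,v} pairwise interfere (3-clique) ⇒ χ ≥ 3
  assign d→r0 p→r0 u→r1 v→r2 — no edge inside a register ⇒ χ ≤ 3
  χ = 3

Answer: 3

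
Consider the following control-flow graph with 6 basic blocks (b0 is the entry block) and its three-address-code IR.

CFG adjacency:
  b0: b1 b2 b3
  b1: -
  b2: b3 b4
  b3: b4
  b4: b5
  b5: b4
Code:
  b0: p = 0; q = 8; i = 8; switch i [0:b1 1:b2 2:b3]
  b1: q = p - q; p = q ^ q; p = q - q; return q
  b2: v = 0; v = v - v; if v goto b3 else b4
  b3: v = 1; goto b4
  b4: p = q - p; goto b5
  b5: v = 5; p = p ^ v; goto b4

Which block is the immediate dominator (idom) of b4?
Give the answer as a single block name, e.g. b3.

Answer: b0

Derivation:
idom tree: b1←b0 b2←b0 b3←b0 b4←b0 b5←b4
Dom∩ at merges:
  b3: preds {b0,b2}: {b0} ∩ {b0,b2} = {b0}; idom=b0
  b4: preds {b2,b3,b5}: {b0,b2} ∩ {b0,b3} ∩ {b0,b4,b5} = {b0}; idom=b0

idom(b4) = b0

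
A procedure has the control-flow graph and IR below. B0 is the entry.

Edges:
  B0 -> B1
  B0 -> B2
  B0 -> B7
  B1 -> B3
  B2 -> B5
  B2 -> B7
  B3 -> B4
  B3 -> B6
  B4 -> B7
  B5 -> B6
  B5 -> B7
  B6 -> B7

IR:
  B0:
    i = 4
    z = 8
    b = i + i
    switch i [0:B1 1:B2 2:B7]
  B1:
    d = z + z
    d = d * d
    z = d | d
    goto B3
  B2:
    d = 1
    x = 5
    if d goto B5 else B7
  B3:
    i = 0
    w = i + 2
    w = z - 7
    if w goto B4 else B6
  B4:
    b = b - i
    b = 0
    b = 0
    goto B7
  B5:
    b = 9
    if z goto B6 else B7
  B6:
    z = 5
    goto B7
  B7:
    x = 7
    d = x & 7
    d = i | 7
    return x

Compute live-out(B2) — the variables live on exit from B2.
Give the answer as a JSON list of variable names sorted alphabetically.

Block summaries:
  B0: def={b,i,z} ue=∅
  B1: def={d,z} ue={z}
  B2: def={d,x} ue=∅
  B3: def={i,w} ue={z}
  B4: def={b} ue={b,i}
  B5: def={b} ue={z}
  B6: def={z} ue=∅
  B7: def={d,x} ue={i}

Liveness:
  B0 li=∅ lo={b,i,z}
  B1 li={b,z} lo={b,z}
  B2 li={i,z} lo={i,z}
  B3 li={b,z} lo={b,i}
  B4 li={b,i} lo={i}
  B5 li={i,z} lo={i}
  B6 li={i} lo={i}
  B7 li={i} lo=∅

live-out(B2) = ["i", "z"]

Answer: ["i", "z"]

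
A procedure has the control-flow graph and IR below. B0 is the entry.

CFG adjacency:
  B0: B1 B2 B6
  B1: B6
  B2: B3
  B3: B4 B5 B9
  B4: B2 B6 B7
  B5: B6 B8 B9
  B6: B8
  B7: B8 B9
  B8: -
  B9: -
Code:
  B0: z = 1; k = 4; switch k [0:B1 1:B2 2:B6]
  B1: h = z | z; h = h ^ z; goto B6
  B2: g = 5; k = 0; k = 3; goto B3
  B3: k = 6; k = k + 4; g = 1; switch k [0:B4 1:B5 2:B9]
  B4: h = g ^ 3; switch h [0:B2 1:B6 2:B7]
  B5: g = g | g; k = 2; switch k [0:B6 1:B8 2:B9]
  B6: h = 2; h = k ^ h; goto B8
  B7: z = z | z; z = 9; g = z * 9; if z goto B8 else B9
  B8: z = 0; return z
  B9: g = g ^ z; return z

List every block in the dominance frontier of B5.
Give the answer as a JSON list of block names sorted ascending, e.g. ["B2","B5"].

idom tree: B1←B0 B2←B0 B3←B2 B4←B3 B5←B3 B6←B0 B7←B4 B8←B0 B9←B3
Join-block Dom:
  B2: preds {B0,B4}: {B0} ∩ {B0,B2,B3,B4} = {B0}; idom=B0
  B6: preds {B0,B1,B4,B5}: {B0} ∩ {B0,B1} ∩ {B0,B2,B3,B4} ∩ {B0,B2,B3,B5} = {B0}; idom=B0
  B8: preds {B5,B6,B7}: {B0,B2,B3,B5} ∩ {B0,B6} ∩ {B0,B2,B3,B4,B7} = {B0}; idom=B0
  B9: preds {B3,B5,B7}: {B0,B2,B3} ∩ {B0,B2,B3,B5} ∩ {B0,B2,B3,B4,B7} = {B0,B2,B3}; idom=B3

DF walk-up:
  join B2 pred B0: · stop@B0
  join B2 pred B4: B4→B3→B2 stop@B0
  join B6 pred B0: · stop@B0
  join B6 pred B1: B1 stop@B0
  join B6 pred B4: B4→B3→B2 stop@B0
  join B6 pred B5: B5→B3→B2 stop@B0
  join B8 pred B5: B5→B3→B2 stop@B0
  join B8 pred B6: B6 stop@B0
  join B8 pred B7: B7→B4→B3→B2 stop@B0
  join B9 pred B3: · stop@B3
  join B9 pred B5: B5 stop@B3
  join B9 pred B7: B7→B4 stop@B3
  DF(B0)=∅
  DF(B1)={B6}
  DF(B2)={B2,B6,B8}
  DF(B3)={B2,B6,B8}
  DF(B4)={B2,B6,B8,B9}
  DF(B5)={B6,B8,B9}
  DF(B6)={B8}
  DF(B7)={B8,B9}
  DF(B8)=∅
  DF(B9)=∅

DF(B5) = ["B6", "B8", "B9"]

Answer: ["B6", "B8", "B9"]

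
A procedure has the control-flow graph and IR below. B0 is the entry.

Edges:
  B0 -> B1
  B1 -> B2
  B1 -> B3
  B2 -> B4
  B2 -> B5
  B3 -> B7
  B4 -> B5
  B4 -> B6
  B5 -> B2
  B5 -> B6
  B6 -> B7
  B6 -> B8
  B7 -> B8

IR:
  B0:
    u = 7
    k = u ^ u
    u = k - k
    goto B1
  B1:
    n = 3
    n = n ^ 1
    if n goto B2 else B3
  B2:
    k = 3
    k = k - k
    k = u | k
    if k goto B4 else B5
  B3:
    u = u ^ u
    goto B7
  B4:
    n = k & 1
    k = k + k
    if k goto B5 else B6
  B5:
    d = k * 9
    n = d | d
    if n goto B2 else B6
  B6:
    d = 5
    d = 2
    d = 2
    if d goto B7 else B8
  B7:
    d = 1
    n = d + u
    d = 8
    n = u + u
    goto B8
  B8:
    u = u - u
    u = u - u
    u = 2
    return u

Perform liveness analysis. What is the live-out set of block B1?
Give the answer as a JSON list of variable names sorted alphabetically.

Per-block:
  B0: def={k,u} ue=∅
  B1: def={n} ue=∅
  B2: def={k} ue={u}
  B3: def={u} ue={u}
  B4: def={k,n} ue={k}
  B5: def={d,n} ue={k}
  B6: def={d} ue=∅
  B7: def={d,n} ue={u}
  B8: def={u} ue={u}

Live sets:
  live B0: ∅→{u}
  live B1: {u}→{u}
  live B2: {u}→{k,u}
  live B3: {u}→{u}
  live B4: {k,u}→{k,u}
  live B5: {k,u}→{u}
  live B6: {u}→{u}
  live B7: {u}→{u}
  live B8: {u}→∅

live-out(B1) = ["u"]

Answer: ["u"]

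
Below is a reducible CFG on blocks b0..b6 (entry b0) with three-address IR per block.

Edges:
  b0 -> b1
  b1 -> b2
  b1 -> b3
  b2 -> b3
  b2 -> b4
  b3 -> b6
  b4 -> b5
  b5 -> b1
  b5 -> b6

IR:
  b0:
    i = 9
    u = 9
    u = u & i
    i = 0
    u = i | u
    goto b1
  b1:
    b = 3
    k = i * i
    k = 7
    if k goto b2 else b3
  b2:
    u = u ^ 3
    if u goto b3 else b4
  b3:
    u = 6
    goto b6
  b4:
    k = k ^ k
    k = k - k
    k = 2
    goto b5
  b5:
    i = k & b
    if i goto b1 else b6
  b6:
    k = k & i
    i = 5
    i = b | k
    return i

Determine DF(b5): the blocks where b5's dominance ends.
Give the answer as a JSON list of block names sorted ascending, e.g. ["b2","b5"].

idom tree: b1←b0 b2←b1 b3←b1 b4←b2 b5←b4 b6←b1
Dom at joins:
  b1: preds {b0,b5}: {b0} ∩ {b0,b1,b2,b4,b5} = {b0}; idom=b0
  b3: preds {b1,b2}: {b0,b1} ∩ {b0,b1,b2} = {b0,b1}; idom=b1
  b6: preds {b3,b5}: {b0,b1,b3} ∩ {b0,b1,b2,b4,b5} = {b0,b1}; idom=b1

DF derivation:
  b1←b0: walk · to b0
  b1←b5: walk b5→b4→b2→b1 to b0
  b3←b1: walk · to b1
  b3←b2: walk b2 to b1
  b6←b3: walk b3 to b1
  b6←b5: walk b5→b4→b2 to b1
  b0 → ∅
  b1 → {b1}
  b2 → {b1,b3,b6}
  b3 → {b6}
  b4 → {b1,b6}
  b5 → {b1,b6}
  b6 → ∅

DF(b5) = ["b1", "b6"]

Answer: ["b1", "b6"]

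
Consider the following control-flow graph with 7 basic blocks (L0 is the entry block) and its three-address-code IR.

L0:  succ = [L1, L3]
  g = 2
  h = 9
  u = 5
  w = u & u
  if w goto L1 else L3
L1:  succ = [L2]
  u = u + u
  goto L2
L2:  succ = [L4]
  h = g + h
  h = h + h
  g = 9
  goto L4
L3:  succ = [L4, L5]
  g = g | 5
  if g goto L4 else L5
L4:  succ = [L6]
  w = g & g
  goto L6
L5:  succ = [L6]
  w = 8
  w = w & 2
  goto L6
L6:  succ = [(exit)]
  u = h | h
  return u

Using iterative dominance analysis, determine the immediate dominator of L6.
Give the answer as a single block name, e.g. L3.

Answer: L0

Derivation:
idom tree: L1←L0 L2←L1 L3←L0 L4←L0 L5←L3 L6←L0
Join-block Dom:
  L4: preds {L2,L3}: {L0,L1,L2} ∩ {L0,L3} = {L0}; idom=L0
  L6: preds {L4,L5}: {L0,L4} ∩ {L0,L3,L5} = {L0}; idom=L0

idom(L6) = L0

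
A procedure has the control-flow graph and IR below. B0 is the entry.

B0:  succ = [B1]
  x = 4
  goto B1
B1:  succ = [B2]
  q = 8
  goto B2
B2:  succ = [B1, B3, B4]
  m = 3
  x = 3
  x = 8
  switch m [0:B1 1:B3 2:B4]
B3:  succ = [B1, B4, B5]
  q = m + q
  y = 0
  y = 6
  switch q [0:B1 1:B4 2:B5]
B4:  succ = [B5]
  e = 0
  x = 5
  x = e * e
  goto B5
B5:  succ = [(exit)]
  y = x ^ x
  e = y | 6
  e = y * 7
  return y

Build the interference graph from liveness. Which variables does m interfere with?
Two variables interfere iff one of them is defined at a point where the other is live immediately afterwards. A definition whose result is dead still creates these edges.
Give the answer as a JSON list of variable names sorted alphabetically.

Answer: ["q", "x"]

Derivation:
def/use:
  B0: def={x} ue=∅
  B1: def={q} ue=∅
  B2: def={m,x} ue=∅
  B3: def={q,y} ue={m,q}
  B4: def={e,x} ue=∅
  B5: def={e,y} ue={x}

Live sets:
  live B0: ∅→∅
  live B1: ∅→{q}
  live B2: {q}→{m,q,x}
  live B3: {m,q,x}→{x}
  live B4: ∅→{x}
  live B5: {x}→∅

Interference:
  e↔{x,y}
  m↔{q,x}
  q↔{m,x,y}
  x↔{e,m,q,y}
  y↔{e,q,x}

N(m) = ["q", "x"]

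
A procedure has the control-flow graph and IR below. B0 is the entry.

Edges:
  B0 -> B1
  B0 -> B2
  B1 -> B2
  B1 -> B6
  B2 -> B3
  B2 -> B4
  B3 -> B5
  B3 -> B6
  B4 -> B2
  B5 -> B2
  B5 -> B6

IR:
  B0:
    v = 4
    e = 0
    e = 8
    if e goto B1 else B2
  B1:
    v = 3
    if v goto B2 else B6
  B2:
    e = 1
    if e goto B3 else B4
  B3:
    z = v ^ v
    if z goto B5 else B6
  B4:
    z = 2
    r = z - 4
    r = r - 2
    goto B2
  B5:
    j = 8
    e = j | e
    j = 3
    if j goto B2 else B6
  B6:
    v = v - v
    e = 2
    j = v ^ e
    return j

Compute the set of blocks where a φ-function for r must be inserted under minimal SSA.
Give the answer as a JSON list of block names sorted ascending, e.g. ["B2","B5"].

idom tree: B1←B0 B2←B0 B3←B2 B4←B2 B5←B3 B6←B0
Join-block Dom:
  B2: preds {B0,B1,B4,B5}: {B0} ∩ {B0,B1} ∩ {B0,B2,B4} ∩ {B0,B2,B3,B5} = {B0}; idom=B0
  B6: preds {B1,B3,B5}: {B0,B1} ∩ {B0,B2,B3} ∩ {B0,B2,B3,B5} = {B0}; idom=B0

DF derivation:
  join B2 pred B0: · stop@B0
  join B2 pred B1: B1 stop@B0
  join B2 pred B4: B4→B2 stop@B0
  join B2 pred B5: B5→B3→B2 stop@B0
  join B6 pred B1: B1 stop@B0
  join B6 pred B3: B3→B2 stop@B0
  join B6 pred B5: B5→B3→B2 stop@B0
  B0: DF=∅
  B1: DF={B2,B6}
  B2: DF={B2,B6}
  B3: DF={B2,B6}
  B4: DF={B2}
  B5: DF={B2,B6}
  B6: DF=∅

φ for r: defs {B4}
  DF⁺ = {B2,B6}

Answer: ["B2", "B6"]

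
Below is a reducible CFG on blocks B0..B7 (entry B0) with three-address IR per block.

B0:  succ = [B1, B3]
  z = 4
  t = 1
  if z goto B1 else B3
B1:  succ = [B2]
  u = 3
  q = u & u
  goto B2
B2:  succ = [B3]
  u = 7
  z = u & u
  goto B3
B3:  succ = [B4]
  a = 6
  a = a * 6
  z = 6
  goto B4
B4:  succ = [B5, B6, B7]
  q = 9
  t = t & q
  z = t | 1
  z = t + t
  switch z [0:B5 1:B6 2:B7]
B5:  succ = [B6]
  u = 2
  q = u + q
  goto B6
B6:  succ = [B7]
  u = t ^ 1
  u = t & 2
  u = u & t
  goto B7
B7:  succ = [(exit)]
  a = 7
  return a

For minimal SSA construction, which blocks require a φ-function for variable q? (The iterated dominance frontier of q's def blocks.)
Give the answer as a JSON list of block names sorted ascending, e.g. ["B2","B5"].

idom tree: B1←B0 B2←B1 B3←B0 B4←B3 B5←B4 B6←B4 B7←B4
Dom∩ at merges:
  B3: preds {B0,B2}: {B0} ∩ {B0,B1,B2} = {B0}; idom=B0
  B6: preds {B4,B5}: {B0,B3,B4} ∩ {B0,B3,B4,B5} = {B0,B3,B4}; idom=B4
  B7: preds {B4,B6}: {B0,B3,B4} ∩ {B0,B3,B4,B6} = {B0,B3,B4}; idom=B4

Frontier:
  join B3 pred B0: · stop@B0
  join B3 pred B2: B2→B1 stop@B0
  join B6 pred B4: · stop@B4
  join B6 pred B5: B5 stop@B4
  join B7 pred B4: · stop@B4
  join B7 pred B6: B6 stop@B4
  DF(B0)=∅
  DF(B1)={B3}
  DF(B2)={B3}
  DF(B3)=∅
  DF(B4)=∅
  DF(B5)={B6}
  DF(B6)={B7}
  DF(B7)=∅

φ for q: defs {B1,B4,B5}
  DF⁺ = {B3,B6,B7}

Answer: ["B3", "B6", "B7"]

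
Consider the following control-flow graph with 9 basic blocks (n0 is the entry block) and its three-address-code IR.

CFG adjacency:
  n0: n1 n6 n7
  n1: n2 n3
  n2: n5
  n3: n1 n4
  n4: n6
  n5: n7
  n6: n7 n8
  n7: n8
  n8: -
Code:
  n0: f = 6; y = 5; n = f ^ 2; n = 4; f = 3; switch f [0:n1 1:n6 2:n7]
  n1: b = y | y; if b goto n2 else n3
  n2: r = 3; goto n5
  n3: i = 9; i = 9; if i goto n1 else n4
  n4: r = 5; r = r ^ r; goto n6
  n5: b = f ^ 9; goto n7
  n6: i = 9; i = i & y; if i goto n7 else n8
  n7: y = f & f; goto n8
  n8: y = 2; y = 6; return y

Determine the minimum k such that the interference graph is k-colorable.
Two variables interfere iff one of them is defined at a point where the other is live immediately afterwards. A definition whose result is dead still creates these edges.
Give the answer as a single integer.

Answer: 3

Analysis:
Per-block:
  n0: def={f,n,y} ue=∅
  n1: def={b} ue={y}
  n2: def={r} ue=∅
  n3: def={i} ue=∅
  n4: def={r} ue=∅
  n5: def={b} ue={f}
  n6: def={i} ue={y}
  n7: def={y} ue={f}
  n8: def={y} ue=∅

Backward fixpoint:
  n0: in=∅ out={f,y}
  n1: in={f,y} out={f,y}
  n2: in={f} out={f}
  n3: in={f,y} out={f,y}
  n4: in={f,y} out={f,y}
  n5: in={f} out={f}
  n6: in={f,y} out={f}
  n7: in={f} out=∅
  n8: in=∅ out=∅

Interference:
  b — {f,y}
  f — {b,i,r,y}
  i — {f,y}
  n — {y}
  r — {f,y}
  y — {b,f,i,n,r}

Colouring:
  {b,f,y} pairwise interfere (3-clique) ⇒ χ ≥ 3
  assign b→R2 f→R1 i→R2 n→R1 r→R2 y→R0 — no edge inside a register ⇒ χ ≤ 3
  χ = 3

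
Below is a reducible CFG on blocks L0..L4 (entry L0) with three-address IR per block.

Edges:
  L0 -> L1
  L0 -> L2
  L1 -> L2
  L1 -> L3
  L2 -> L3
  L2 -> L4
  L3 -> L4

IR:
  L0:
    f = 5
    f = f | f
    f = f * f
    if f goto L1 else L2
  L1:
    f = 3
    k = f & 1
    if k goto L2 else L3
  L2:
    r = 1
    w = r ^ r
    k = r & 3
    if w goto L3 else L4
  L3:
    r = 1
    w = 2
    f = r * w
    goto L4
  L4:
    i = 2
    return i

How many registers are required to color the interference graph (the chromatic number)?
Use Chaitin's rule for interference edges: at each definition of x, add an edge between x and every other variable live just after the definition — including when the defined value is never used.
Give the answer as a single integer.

def/use:
  L0: {f} / ∅
  L1: {f,k} / ∅
  L2: {k,r,w} / ∅
  L3: {f,r,w} / ∅
  L4: {i} / ∅

Liveness:
  L0 li=∅ lo=∅
  L1 li=∅ lo=∅
  L2 li=∅ lo=∅
  L3 li=∅ lo=∅
  L4 li=∅ lo=∅

Interfere edges:
  f↔∅
  i↔∅
  k↔{w}
  r↔{w}
  w↔{k,r}

Colouring:
  clique {k,w} ⇒ need ≥ 2
  assign f→c0 i→c0 k→c1 r→c1 w→c0 — no edge inside a register ⇒ χ ≤ 2
  χ = 2

Answer: 2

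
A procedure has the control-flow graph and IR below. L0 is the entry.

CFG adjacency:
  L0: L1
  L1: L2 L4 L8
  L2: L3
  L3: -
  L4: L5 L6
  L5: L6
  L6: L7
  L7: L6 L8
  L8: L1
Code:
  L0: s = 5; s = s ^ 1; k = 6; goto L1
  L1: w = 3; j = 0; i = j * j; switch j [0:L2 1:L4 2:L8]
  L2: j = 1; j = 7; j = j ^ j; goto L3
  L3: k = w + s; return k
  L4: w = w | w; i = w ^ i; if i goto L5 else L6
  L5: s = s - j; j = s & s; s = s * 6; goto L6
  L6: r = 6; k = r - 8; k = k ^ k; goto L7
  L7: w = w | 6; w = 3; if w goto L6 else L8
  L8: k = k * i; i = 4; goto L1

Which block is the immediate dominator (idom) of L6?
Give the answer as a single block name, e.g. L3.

idom tree: L1←L0 L2←L1 L3←L2 L4←L1 L5←L4 L6←L4 L7←L6 L8←L1
Join-block Dom:
  L1: preds {L0,L8}: {L0} ∩ {L0,L1,L8} = {L0}; idom=L0
  L6: preds {L4,L5,L7}: {L0,L1,L4} ∩ {L0,L1,L4,L5} ∩ {L0,L1,L4,L6,L7} = {L0,L1,L4}; idom=L4
  L8: preds {L1,L7}: {L0,L1} ∩ {L0,L1,L4,L6,L7} = {L0,L1}; idom=L1

idom(L6) = L4

Answer: L4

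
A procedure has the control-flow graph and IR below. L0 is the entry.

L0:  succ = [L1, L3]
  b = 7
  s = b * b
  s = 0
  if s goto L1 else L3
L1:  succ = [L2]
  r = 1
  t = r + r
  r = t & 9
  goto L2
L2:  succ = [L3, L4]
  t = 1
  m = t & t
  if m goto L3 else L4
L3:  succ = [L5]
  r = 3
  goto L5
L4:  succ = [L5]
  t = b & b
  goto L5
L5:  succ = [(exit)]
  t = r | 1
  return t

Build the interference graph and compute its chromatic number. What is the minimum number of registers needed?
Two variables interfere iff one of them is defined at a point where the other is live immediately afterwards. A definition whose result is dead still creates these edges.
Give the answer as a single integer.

Answer: 3

Working:
Block summaries:
  L0: {b,s} / ∅
  L1: {r,t} / ∅
  L2: {m,t} / ∅
  L3: {r} / ∅
  L4: {t} / {b}
  L5: {t} / {r}

Liveness:
  L0: in=∅ out={b}
  L1: in={b} out={b,r}
  L2: in={b,r} out={b,r}
  L3: in=∅ out={r}
  L4: in={b,r} out={r}
  L5: in={r} out=∅

Interfere edges:
  b — {m,r,s,t}
  m — {b,r}
  r — {b,m,t}
  s — {b}
  t — {b,r}

Chromatic number:
  clique {b,m,r} ⇒ need ≥ 3
  3-colouring: R0={b}  R1={r,s}  R2={m,t}
  χ = 3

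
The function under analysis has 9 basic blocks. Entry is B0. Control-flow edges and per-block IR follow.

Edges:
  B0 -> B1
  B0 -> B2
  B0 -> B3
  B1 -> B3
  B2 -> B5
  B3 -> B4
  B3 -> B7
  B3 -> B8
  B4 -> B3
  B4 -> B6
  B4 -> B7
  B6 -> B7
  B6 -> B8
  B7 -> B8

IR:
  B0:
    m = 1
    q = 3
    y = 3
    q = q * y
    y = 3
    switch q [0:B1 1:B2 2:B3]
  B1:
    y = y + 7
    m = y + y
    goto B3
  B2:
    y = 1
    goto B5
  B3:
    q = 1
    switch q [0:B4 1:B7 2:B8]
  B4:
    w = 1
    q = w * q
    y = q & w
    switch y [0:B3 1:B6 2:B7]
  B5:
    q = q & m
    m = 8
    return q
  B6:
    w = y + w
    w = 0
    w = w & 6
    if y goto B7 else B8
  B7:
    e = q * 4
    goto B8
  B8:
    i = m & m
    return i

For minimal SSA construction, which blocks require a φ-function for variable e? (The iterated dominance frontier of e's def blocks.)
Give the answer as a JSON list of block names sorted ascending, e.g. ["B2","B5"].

Answer: ["B8"]

Analysis:
idom tree: B1←B0 B2←B0 B3←B0 B4←B3 B5←B2 B6←B4 B7←B3 B8←B3
Dom∩ at merges:
  B3: preds {B0,B1,B4}: {B0} ∩ {B0,B1} ∩ {B0,B3,B4} = {B0}; idom=B0
  B7: preds {B3,B4,B6}: {B0,B3} ∩ {B0,B3,B4} ∩ {B0,B3,B4,B6} = {B0,B3}; idom=B3
  B8: preds {B3,B6,B7}: {B0,B3} ∩ {B0,B3,B4,B6} ∩ {B0,B3,B7} = {B0,B3}; idom=B3

Frontier:
  join B3 pred B0: · stop@B0
  join B3 pred B1: B1 stop@B0
  join B3 pred B4: B4→B3 stop@B0
  join B7 pred B3: · stop@B3
  join B7 pred B4: B4 stop@B3
  join B7 pred B6: B6→B4 stop@B3
  join B8 pred B3: · stop@B3
  join B8 pred B6: B6→B4 stop@B3
  join B8 pred B7: B7 stop@B3
  B0: DF=∅
  B1: DF={B3}
  B2: DF=∅
  B3: DF={B3}
  B4: DF={B3,B7,B8}
  B5: DF=∅
  B6: DF={B7,B8}
  B7: DF={B8}
  B8: DF=∅

φ for e: defs {B7}
  DF⁺ = {B8}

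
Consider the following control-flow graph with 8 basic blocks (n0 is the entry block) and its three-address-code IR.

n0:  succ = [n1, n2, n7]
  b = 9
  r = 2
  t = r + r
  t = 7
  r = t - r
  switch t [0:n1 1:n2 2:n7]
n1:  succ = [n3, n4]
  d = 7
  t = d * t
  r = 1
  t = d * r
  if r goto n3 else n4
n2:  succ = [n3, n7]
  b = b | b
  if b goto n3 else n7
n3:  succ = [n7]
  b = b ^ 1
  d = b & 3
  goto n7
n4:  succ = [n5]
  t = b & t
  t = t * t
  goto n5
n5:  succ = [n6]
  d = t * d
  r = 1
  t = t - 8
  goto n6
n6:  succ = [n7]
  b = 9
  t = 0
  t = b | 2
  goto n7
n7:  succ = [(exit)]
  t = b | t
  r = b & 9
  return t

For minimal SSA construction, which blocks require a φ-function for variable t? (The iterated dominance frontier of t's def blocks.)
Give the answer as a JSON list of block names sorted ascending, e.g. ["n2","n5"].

Answer: ["n3", "n7"]

Derivation:
idom tree: n1←n0 n2←n0 n3←n0 n4←n1 n5←n4 n6←n5 n7←n0
Join-block Dom:
  n3: preds {n1,n2}: {n0,n1} ∩ {n0,n2} = {n0}; idom=n0
  n7: preds {n0,n2,n3,n6}: {n0} ∩ {n0,n2} ∩ {n0,n3} ∩ {n0,n1,n4,n5,n6} = {n0}; idom=n0

DF derivation:
  join n3 pred n1: n1 stop@n0
  join n3 pred n2: n2 stop@n0
  join n7 pred n0: · stop@n0
  join n7 pred n2: n2 stop@n0
  join n7 pred n3: n3 stop@n0
  join n7 pred n6: n6→n5→n4→n1 stop@n0
  n0 → ∅
  n1 → {n3,n7}
  n2 → {n3,n7}
  n3 → {n7}
  n4 → {n7}
  n5 → {n7}
  n6 → {n7}
  n7 → ∅

φ for t: defs {n0,n1,n4,n5,n6,n7}
  DF⁺ = {n3,n7}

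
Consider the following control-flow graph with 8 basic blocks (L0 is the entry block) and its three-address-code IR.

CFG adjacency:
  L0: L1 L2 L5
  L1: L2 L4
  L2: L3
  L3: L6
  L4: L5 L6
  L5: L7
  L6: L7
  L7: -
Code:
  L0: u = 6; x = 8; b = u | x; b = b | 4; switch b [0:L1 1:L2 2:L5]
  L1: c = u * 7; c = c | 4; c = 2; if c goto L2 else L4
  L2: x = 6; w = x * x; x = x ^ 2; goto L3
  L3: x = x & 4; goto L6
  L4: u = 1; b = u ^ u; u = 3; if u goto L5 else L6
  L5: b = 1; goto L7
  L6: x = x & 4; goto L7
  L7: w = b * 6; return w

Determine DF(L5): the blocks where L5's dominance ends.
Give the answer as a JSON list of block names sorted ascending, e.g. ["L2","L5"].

Answer: ["L7"]

Working:
idom tree: L1←L0 L2←L0 L3←L2 L4←L1 L5←L0 L6←L0 L7←L0
Dom∩ at merges:
  L2: preds {L0,L1}: {L0} ∩ {L0,L1} = {L0}; idom=L0
  L5: preds {L0,L4}: {L0} ∩ {L0,L1,L4} = {L0}; idom=L0
  L6: preds {L3,L4}: {L0,L2,L3} ∩ {L0,L1,L4} = {L0}; idom=L0
  L7: preds {L5,L6}: {L0,L5} ∩ {L0,L6} = {L0}; idom=L0

DF derivation:
  join L2 pred L0: · stop@L0
  join L2 pred L1: L1 stop@L0
  join L5 pred L0: · stop@L0
  join L5 pred L4: L4→L1 stop@L0
  join L6 pred L3: L3→L2 stop@L0
  join L6 pred L4: L4→L1 stop@L0
  join L7 pred L5: L5 stop@L0
  join L7 pred L6: L6 stop@L0
  L0: DF=∅
  L1: DF={L2,L5,L6}
  L2: DF={L6}
  L3: DF={L6}
  L4: DF={L5,L6}
  L5: DF={L7}
  L6: DF={L7}
  L7: DF=∅

DF(L5) = ["L7"]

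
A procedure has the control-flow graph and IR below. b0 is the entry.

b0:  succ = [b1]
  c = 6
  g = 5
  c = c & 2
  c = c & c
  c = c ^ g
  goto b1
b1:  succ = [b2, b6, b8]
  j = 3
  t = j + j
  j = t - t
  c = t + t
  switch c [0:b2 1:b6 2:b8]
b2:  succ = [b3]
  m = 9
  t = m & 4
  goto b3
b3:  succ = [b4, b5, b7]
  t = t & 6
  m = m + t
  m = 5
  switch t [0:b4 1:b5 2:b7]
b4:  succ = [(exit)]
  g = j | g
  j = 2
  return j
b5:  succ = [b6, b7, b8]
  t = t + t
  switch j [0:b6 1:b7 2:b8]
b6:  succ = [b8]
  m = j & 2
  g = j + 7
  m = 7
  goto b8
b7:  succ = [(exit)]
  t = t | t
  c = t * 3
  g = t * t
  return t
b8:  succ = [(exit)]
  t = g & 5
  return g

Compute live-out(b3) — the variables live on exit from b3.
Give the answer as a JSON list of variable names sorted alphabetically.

Answer: ["g", "j", "t"]

Derivation:
Per-block:
  b0: def={c,g} ue=∅
  b1: def={c,j,t} ue=∅
  b2: def={m,t} ue=∅
  b3: def={m,t} ue={m,t}
  b4: def={g,j} ue={g,j}
  b5: def={t} ue={j,t}
  b6: def={g,m} ue={j}
  b7: def={c,g,t} ue={t}
  b8: def={t} ue={g}

Live sets:
  b0: in=∅ out={g}
  b1: in={g} out={g,j}
  b2: in={g,j} out={g,j,m,t}
  b3: in={g,j,m,t} out={g,j,t}
  b4: in={g,j} out=∅
  b5: in={g,j,t} out={g,j,t}
  b6: in={j} out={g}
  b7: in={t} out=∅
  b8: in={g} out=∅

live-out(b3) = ["g", "j", "t"]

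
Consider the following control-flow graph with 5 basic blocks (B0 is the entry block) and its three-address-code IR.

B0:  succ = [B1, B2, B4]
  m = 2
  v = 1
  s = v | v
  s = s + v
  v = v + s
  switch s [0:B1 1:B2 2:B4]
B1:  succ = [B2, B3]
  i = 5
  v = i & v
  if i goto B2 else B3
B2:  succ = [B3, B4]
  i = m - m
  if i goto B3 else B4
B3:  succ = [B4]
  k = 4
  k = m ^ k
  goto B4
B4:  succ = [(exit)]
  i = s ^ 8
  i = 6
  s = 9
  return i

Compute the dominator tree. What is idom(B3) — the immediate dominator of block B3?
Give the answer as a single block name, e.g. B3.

Answer: B0

Derivation:
idom tree: B1←B0 B2←B0 B3←B0 B4←B0
Dom at joins:
  B2: preds {B0,B1}: {B0} ∩ {B0,B1} = {B0}; idom=B0
  B3: preds {B1,B2}: {B0,B1} ∩ {B0,B2} = {B0}; idom=B0
  B4: preds {B0,B2,B3}: {B0} ∩ {B0,B2} ∩ {B0,B3} = {B0}; idom=B0

idom(B3) = B0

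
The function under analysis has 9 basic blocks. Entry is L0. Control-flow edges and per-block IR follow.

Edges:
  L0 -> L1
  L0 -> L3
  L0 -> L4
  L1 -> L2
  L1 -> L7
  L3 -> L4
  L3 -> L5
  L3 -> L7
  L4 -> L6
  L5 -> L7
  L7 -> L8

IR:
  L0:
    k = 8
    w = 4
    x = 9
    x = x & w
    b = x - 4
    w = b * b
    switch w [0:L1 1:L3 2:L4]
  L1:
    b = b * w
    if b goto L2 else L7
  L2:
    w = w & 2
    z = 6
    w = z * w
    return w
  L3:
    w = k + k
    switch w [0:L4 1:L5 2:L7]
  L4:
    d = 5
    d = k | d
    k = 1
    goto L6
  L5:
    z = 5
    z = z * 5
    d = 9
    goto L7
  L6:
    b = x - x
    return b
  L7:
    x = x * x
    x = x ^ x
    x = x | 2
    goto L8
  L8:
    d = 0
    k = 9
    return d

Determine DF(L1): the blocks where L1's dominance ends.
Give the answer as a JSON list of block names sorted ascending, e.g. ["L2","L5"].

idom tree: L1←L0 L2←L1 L3←L0 L4←L0 L5←L3 L6←L4 L7←L0 L8←L7
Dom∩ at merges:
  L4: preds {L0,L3}: {L0} ∩ {L0,L3} = {L0}; idom=L0
  L7: preds {L1,L3,L5}: {L0,L1} ∩ {L0,L3} ∩ {L0,L3,L5} = {L0}; idom=L0

Frontier:
  join L4 pred L0: · stop@L0
  join L4 pred L3: L3 stop@L0
  join L7 pred L1: L1 stop@L0
  join L7 pred L3: L3 stop@L0
  join L7 pred L5: L5→L3 stop@L0
  DF(L0)=∅
  DF(L1)={L7}
  DF(L2)=∅
  DF(L3)={L4,L7}
  DF(L4)=∅
  DF(L5)={L7}
  DF(L6)=∅
  DF(L7)=∅
  DF(L8)=∅

DF(L1) = ["L7"]

Answer: ["L7"]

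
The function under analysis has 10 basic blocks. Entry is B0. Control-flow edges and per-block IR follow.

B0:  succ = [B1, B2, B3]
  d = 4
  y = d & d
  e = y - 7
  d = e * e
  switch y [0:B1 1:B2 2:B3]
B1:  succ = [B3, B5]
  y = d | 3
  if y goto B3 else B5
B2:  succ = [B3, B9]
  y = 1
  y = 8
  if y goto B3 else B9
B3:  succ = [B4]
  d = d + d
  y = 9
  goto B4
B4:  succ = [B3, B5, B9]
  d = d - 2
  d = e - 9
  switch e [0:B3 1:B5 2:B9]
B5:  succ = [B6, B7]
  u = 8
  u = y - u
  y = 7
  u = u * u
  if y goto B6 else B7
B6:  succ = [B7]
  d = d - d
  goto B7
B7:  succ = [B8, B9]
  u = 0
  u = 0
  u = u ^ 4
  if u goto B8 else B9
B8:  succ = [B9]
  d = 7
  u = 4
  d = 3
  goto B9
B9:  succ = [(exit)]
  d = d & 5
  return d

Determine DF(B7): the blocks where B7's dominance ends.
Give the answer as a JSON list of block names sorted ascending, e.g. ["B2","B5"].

Answer: ["B9"]

Derivation:
idom tree: B1←B0 B2←B0 B3←B0 B4←B3 B5←B0 B6←B5 B7←B5 B8←B7 B9←B0
Dom at joins:
  B3: preds {B0,B1,B2,B4}: {B0} ∩ {B0,B1} ∩ {B0,B2} ∩ {B0,B3,B4} = {B0}; idom=B0
  B5: preds {B1,B4}: {B0,B1} ∩ {B0,B3,B4} = {B0}; idom=B0
  B7: preds {B5,B6}: {B0,B5} ∩ {B0,B5,B6} = {B0,B5}; idom=B5
  B9: preds {B2,B4,B7,B8}: {B0,B2} ∩ {B0,B3,B4} ∩ {B0,B5,B7} ∩ {B0,B5,B7,B8} = {B0}; idom=B0

Frontier:
  join B3 pred B0: · stop@B0
  join B3 pred B1: B1 stop@B0
  join B3 pred B2: B2 stop@B0
  join B3 pred B4: B4→B3 stop@B0
  join B5 pred B1: B1 stop@B0
  join B5 pred B4: B4→B3 stop@B0
  join B7 pred B5: · stop@B5
  join B7 pred B6: B6 stop@B5
  join B9 pred B2: B2 stop@B0
  join B9 pred B4: B4→B3 stop@B0
  join B9 pred B7: B7→B5 stop@B0
  join B9 pred B8: B8→B7→B5 stop@B0
  DF(B0)=∅
  DF(B1)={B3,B5}
  DF(B2)={B3,B9}
  DF(B3)={B3,B5,B9}
  DF(B4)={B3,B5,B9}
  DF(B5)={B9}
  DF(B6)={B7}
  DF(B7)={B9}
  DF(B8)={B9}
  DF(B9)=∅

DF(B7) = ["B9"]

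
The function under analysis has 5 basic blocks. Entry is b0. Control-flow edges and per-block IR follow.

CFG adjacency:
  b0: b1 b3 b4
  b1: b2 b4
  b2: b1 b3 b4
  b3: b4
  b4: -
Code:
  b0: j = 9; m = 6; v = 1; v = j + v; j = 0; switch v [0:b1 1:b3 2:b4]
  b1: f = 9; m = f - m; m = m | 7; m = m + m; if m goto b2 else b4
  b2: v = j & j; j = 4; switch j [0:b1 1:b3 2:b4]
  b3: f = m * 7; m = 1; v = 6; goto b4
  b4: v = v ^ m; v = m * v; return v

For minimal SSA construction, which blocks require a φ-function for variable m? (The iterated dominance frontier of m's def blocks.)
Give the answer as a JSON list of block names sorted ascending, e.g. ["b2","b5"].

idom tree: b1←b0 b2←b1 b3←b0 b4←b0
Join-block Dom:
  b1: preds {b0,b2}: {b0} ∩ {b0,b1,b2} = {b0}; idom=b0
  b3: preds {b0,b2}: {b0} ∩ {b0,b1,b2} = {b0}; idom=b0
  b4: preds {b0,b1,b2,b3}: {b0} ∩ {b0,b1} ∩ {b0,b1,b2} ∩ {b0,b3} = {b0}; idom=b0

DF derivation:
  join b1 pred b0: · stop@b0
  join b1 pred b2: b2→b1 stop@b0
  join b3 pred b0: · stop@b0
  join b3 pred b2: b2→b1 stop@b0
  join b4 pred b0: · stop@b0
  join b4 pred b1: b1 stop@b0
  join b4 pred b2: b2→b1 stop@b0
  join b4 pred b3: b3 stop@b0
  DF(b0)=∅
  DF(b1)={b1,b3,b4}
  DF(b2)={b1,b3,b4}
  DF(b3)={b4}
  DF(b4)=∅

φ for m: defs {b0,b1,b3}
  DF⁺ = {b1,b3,b4}

Answer: ["b1", "b3", "b4"]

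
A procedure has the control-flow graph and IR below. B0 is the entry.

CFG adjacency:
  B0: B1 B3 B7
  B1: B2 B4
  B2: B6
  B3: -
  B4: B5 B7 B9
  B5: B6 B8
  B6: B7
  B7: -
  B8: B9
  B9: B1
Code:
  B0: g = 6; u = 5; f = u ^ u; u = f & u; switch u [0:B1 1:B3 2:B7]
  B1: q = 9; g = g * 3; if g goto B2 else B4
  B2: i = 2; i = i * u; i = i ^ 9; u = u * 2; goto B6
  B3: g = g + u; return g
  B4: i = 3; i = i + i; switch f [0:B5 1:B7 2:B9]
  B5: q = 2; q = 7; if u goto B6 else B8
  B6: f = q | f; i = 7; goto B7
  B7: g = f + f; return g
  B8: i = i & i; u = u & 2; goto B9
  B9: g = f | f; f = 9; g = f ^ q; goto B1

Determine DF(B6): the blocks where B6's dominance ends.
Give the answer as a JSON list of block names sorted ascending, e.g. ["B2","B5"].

idom tree: B1←B0 B2←B1 B3←B0 B4←B1 B5←B4 B6←B1 B7←B0 B8←B5 B9←B4
Dom∩ at merges:
  B1: preds {B0,B9}: {B0} ∩ {B0,B1,B4,B9} = {B0}; idom=B0
  B6: preds {B2,B5}: {B0,B1,B2} ∩ {B0,B1,B4,B5} = {B0,B1}; idom=B1
  B7: preds {B0,B4,B6}: {B0} ∩ {B0,B1,B4} ∩ {B0,B1,B6} = {B0}; idom=B0
  B9: preds {B4,B8}: {B0,B1,B4} ∩ {B0,B1,B4,B5,B8} = {B0,B1,B4}; idom=B4

DF derivation:
  join B1 pred B0: · stop@B0
  join B1 pred B9: B9→B4→B1 stop@B0
  join B6 pred B2: B2 stop@B1
  join B6 pred B5: B5→B4 stop@B1
  join B7 pred B0: · stop@B0
  join B7 pred B4: B4→B1 stop@B0
  join B7 pred B6: B6→B1 stop@B0
  join B9 pred B4: · stop@B4
  join B9 pred B8: B8→B5 stop@B4
  B0 → ∅
  B1 → {B1,B7}
  B2 → {B6}
  B3 → ∅
  B4 → {B1,B6,B7}
  B5 → {B6,B9}
  B6 → {B7}
  B7 → ∅
  B8 → {B9}
  B9 → {B1}

DF(B6) = ["B7"]

Answer: ["B7"]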